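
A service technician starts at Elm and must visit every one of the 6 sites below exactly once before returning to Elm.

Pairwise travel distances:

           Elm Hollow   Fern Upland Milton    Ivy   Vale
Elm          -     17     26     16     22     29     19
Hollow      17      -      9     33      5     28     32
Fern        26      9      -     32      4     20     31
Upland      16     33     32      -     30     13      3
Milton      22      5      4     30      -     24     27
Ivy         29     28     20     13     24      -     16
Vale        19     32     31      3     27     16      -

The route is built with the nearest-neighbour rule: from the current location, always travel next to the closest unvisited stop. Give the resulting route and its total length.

From Elm: distances to unvisited — Upland=16, Hollow=17, Vale=19, Milton=22, Fern=26, Ivy=29. Nearest is Upland (16).
From Upland: distances to unvisited — Vale=3, Ivy=13, Milton=30, Fern=32, Hollow=33. Nearest is Vale (3).
From Vale: distances to unvisited — Ivy=16, Milton=27, Fern=31, Hollow=32. Nearest is Ivy (16).
From Ivy: distances to unvisited — Fern=20, Milton=24, Hollow=28. Nearest is Fern (20).
From Fern: distances to unvisited — Milton=4, Hollow=9. Nearest is Milton (4).
From Milton: distances to unvisited — Hollow=5. Nearest is Hollow (5).
Return Hollow→Elm: 17.
Total = 16 + 3 + 16 + 20 + 4 + 5 + 17 = 81.

81 along Elm → Upland → Vale → Ivy → Fern → Milton → Hollow → Elm.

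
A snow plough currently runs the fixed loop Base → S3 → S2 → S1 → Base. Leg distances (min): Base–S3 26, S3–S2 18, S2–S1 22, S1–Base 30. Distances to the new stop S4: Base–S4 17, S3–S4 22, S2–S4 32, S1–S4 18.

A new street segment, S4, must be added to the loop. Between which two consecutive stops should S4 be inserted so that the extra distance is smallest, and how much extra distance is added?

+5 min — insert S4 between S1 and Base.

Insertion cost between consecutive stops i–j is d(i,S4) + d(S4,j) − d(i,j):
  between Base and S3: 17 + 22 − 26 = 13
  between S3 and S2: 22 + 32 − 18 = 36
  between S2 and S1: 32 + 18 − 22 = 28
  between S1 and Base: 18 + 17 − 30 = 5
Cheapest insertion is between S1 and Base, adding 5.
New total = 96 + 5 = 101.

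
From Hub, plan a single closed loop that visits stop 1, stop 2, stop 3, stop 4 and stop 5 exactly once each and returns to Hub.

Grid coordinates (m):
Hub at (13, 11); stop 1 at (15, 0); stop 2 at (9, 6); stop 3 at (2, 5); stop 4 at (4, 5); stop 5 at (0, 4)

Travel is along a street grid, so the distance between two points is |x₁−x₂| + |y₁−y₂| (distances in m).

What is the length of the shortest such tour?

Shortest round trip = 52 m.

With 5 stops there are 5!/2 = 60 distinct round trips (a route and its reverse cost the same).
Hub-stop 1-stop 2-stop 3-stop 4-stop 5-Hub: 13+12+8+2+5+20 = 60
Hub-stop 1-stop 2-stop 3-stop 5-stop 4-Hub: 13+12+8+3+5+15 = 56
Hub-stop 1-stop 2-stop 4-stop 3-stop 5-Hub: 13+12+6+2+3+20 = 56
Hub-stop 1-stop 2-stop 4-stop 5-stop 3-Hub: 13+12+6+5+3+17 = 56
Hub-stop 1-stop 2-stop 5-stop 3-stop 4-Hub: 13+12+11+3+2+15 = 56
Hub-stop 1-stop 2-stop 5-stop 4-stop 3-Hub: 13+12+11+5+2+17 = 60
Hub-stop 1-stop 3-stop 2-stop 4-stop 5-Hub: 13+18+8+6+5+20 = 70
Hub-stop 1-stop 3-stop 2-stop 5-stop 4-Hub: 13+18+8+11+5+15 = 70
Hub-stop 1-stop 3-stop 4-stop 2-stop 5-Hub: 13+18+2+6+11+20 = 70
Hub-stop 1-stop 3-stop 4-stop 5-stop 2-Hub: 13+18+2+5+11+9 = 58
Hub-stop 1-stop 3-stop 5-stop 2-stop 4-Hub: 13+18+3+11+6+15 = 66
Hub-stop 1-stop 3-stop 5-stop 4-stop 2-Hub: 13+18+3+5+6+9 = 54
Hub-stop 1-stop 4-stop 2-stop 3-stop 5-Hub: 13+16+6+8+3+20 = 66
Hub-stop 1-stop 4-stop 2-stop 5-stop 3-Hub: 13+16+6+11+3+17 = 66
… (46 more)
Hub-stop 1-stop 5-stop 3-stop 4-stop 2-Hub: 13+19+3+2+6+9 = 52  ← best
The minimum is 52.
One optimal route: Hub → stop 1 → stop 5 → stop 3 → stop 4 → stop 2 → Hub (or its reverse).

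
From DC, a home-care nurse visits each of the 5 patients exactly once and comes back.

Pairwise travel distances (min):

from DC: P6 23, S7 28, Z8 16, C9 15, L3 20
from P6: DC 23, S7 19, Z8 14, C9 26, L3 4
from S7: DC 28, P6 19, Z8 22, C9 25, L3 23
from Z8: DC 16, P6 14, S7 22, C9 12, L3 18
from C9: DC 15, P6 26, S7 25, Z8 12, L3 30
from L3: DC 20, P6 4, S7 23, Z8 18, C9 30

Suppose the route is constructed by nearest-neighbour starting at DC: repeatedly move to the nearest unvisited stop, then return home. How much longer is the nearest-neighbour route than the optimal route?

4 min longer than the optimal tour.

DC: C9=15, Z8=16, L3=20, P6=23, S7=28 ⇒ C9
C9: Z8=12, S7=25, P6=26, L3=30 ⇒ Z8
Z8: P6=14, L3=18, S7=22 ⇒ P6
P6: L3=4, S7=19 ⇒ L3
L3: S7=23 ⇒ S7
NN route DC → C9 → Z8 → P6 → L3 → S7 → DC costs 96.
Optimal: DC → C9 → Z8 → S7 → P6 → L3 → DC costs 92 (by enumerating all 60 distinct tours).
Excess = 96 − 92 = 4.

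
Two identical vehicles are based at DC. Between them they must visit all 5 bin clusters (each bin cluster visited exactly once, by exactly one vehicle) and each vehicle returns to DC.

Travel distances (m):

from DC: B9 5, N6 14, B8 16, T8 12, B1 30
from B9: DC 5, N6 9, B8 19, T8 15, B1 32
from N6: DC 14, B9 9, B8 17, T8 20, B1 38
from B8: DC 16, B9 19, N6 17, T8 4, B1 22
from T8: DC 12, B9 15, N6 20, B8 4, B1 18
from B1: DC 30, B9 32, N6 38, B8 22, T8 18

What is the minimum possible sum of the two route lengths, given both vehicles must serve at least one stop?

93 m — the smallest possible combined total.

There are 2^4 − 1 = 15 ways to divide the 5 stops into two non-empty groups. For each, the best each vehicle can do is its own shortest tour through its group:
  {B9} + {N6, B8, T8, B1}: 10 + 83 = 93
  {N6} + {B9, B8, T8, B1}: 28 + 75 = 103
  {B9, N6} + {B8, T8, B1}: 28 + 68 = 96
  {B8} + {B9, N6, T8, B1}: 32 + 82 = 114
  {B9, B8} + {N6, T8, B1}: 40 + 82 = 122
  {N6, B8} + {B9, T8, B1}: 47 + 67 = 114
  … (15 splits in total)
Best: vehicle 1 DC → B9 → DC = 10; vehicle 2 DC → N6 → B8 → T8 → B1 → DC = 83; combined 93.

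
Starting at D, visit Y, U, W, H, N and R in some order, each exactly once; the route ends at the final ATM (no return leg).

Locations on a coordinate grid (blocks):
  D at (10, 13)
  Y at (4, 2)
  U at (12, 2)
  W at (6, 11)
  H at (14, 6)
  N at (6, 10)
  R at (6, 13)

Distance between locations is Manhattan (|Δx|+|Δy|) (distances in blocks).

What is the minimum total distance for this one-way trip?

There are 6! = 720 possible orderings.
D→Y→U→W→H→N→R: 17+8+15+13+12+3 = 68
D→Y→U→W→H→R→N: 17+8+15+13+15+3 = 71
D→Y→U→W→N→H→R: 17+8+15+1+12+15 = 68
D→Y→U→W→N→R→H: 17+8+15+1+3+15 = 59
D→Y→U→W→R→H→N: 17+8+15+2+15+12 = 69
D→Y→U→W→R→N→H: 17+8+15+2+3+12 = 57
D→Y→U→H→W→N→R: 17+8+6+13+1+3 = 48
D→Y→U→H→W→R→N: 17+8+6+13+2+3 = 49
… (712 more)
D→R→W→N→Y→U→H: 4+2+1+10+8+6 = 31  ← best
The minimum is 31.
One shortest path: D → R → W → N → Y → U → H.

Minimum one-way distance = 31 blocks.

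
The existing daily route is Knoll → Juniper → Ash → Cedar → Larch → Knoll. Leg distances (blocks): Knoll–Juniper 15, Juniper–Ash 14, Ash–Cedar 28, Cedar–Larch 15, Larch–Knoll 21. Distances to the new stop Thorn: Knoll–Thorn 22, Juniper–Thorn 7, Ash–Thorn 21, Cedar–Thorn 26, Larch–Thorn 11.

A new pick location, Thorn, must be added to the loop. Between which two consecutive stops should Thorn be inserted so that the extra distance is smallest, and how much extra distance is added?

Minimum extra distance: 12 blocks, inserting Thorn between Larch and Knoll.

Insertion cost between consecutive stops i–j is d(i,Thorn) + d(Thorn,j) − d(i,j):
  between Knoll and Juniper: 22 + 7 − 15 = 14
  between Juniper and Ash: 7 + 21 − 14 = 14
  between Ash and Cedar: 21 + 26 − 28 = 19
  between Cedar and Larch: 26 + 11 − 15 = 22
  between Larch and Knoll: 11 + 22 − 21 = 12
Cheapest insertion is between Larch and Knoll, adding 12.
New total = 93 + 12 = 105.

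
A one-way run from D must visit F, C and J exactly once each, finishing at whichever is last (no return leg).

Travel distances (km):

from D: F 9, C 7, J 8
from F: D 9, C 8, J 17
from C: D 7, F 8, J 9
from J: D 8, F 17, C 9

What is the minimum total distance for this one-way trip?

There are 3! = 6 possible orderings.
D → F → C → J: 9+8+9 = 26
D → F → J → C: 9+17+9 = 35
D → C → F → J: 7+8+17 = 32
D → C → J → F: 7+9+17 = 33
D → J → F → C: 8+17+8 = 33
D → J → C → F: 8+9+8 = 25
The minimum is 25.
One shortest path: D → J → C → F.

Shortest open route: 25 km.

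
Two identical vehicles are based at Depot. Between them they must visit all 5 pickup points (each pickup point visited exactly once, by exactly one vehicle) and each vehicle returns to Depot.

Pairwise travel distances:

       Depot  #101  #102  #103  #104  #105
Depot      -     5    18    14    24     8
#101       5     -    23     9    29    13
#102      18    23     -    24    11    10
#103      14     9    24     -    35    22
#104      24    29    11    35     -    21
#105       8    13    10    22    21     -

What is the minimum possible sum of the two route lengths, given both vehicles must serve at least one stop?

Minimum combined distance: 81.

There are 2^4 − 1 = 15 ways to divide the 5 stops into two non-empty groups. For each, the best each vehicle can do is its own shortest tour through its group:
  {#101} + {#102, #103, #104, #105}: 10 + 78 = 88
  {#102} + {#101, #103, #104, #105}: 36 + 78 = 114
  {#101, #102} + {#103, #104, #105}: 46 + 78 = 124
  {#103} + {#101, #102, #104, #105}: 28 + 63 = 91
  {#101, #103} + {#102, #104, #105}: 28 + 53 = 81
  {#102, #103} + {#101, #104, #105}: 56 + 63 = 119
  … (15 splits in total)
Best: vehicle 1 Depot → #101 → #103 → Depot = 28; vehicle 2 Depot → #104 → #102 → #105 → Depot = 53; combined 81.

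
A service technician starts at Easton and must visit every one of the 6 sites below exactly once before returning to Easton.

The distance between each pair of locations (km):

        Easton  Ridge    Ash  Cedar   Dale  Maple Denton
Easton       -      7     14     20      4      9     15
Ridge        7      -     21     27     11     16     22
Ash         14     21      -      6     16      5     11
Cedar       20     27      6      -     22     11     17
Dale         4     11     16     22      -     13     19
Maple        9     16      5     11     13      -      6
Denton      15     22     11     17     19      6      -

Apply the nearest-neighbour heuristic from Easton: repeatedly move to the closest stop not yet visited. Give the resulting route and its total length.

At Easton the remaining stops are Dale 4, Ridge 7, Maple 9, Ash 14, Denton 15, Cedar 20; go to Dale.
At Dale the remaining stops are Ridge 11, Maple 13, Ash 16, Denton 19, Cedar 22; go to Ridge.
At Ridge the remaining stops are Maple 16, Ash 21, Denton 22, Cedar 27; go to Maple.
At Maple the remaining stops are Ash 5, Denton 6, Cedar 11; go to Ash.
At Ash the remaining stops are Cedar 6, Denton 11; go to Cedar.
At Cedar the remaining stops are Denton 17; go to Denton.
Return Denton→Easton: 15.
Total = 4 + 11 + 16 + 5 + 6 + 17 + 15 = 74.

74 km along Easton → Dale → Ridge → Maple → Ash → Cedar → Denton → Easton.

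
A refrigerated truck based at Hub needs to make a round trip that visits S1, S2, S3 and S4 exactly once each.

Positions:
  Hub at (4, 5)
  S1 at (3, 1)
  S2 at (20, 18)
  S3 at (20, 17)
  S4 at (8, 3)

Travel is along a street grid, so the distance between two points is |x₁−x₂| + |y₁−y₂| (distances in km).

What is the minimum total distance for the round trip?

There are 12 distinct closed tours to check (reversals are equivalent).
Hub → S1 → S2 → S3 → S4 → Hub: 5+34+1+26+6 = 72
Hub → S1 → S2 → S4 → S3 → Hub: 5+34+27+26+28 = 120
Hub → S1 → S3 → S2 → S4 → Hub: 5+33+1+27+6 = 72
Hub → S1 → S3 → S4 → S2 → Hub: 5+33+26+27+29 = 120
Hub → S1 → S4 → S2 → S3 → Hub: 5+7+27+1+28 = 68
Hub → S1 → S4 → S3 → S2 → Hub: 5+7+26+1+29 = 68
Hub → S2 → S1 → S3 → S4 → Hub: 29+34+33+26+6 = 128
Hub → S2 → S1 → S4 → S3 → Hub: 29+34+7+26+28 = 124
Hub → S2 → S3 → S1 → S4 → Hub: 29+1+33+7+6 = 76
Hub → S2 → S4 → S1 → S3 → Hub: 29+27+7+33+28 = 124
Hub → S3 → S1 → S2 → S4 → Hub: 28+33+34+27+6 = 128
Hub → S3 → S2 → S1 → S4 → Hub: 28+1+34+7+6 = 76
The minimum is 68.
One optimal route: Hub → S1 → S4 → S2 → S3 → Hub (or its reverse).

68 km — the shortest possible round trip.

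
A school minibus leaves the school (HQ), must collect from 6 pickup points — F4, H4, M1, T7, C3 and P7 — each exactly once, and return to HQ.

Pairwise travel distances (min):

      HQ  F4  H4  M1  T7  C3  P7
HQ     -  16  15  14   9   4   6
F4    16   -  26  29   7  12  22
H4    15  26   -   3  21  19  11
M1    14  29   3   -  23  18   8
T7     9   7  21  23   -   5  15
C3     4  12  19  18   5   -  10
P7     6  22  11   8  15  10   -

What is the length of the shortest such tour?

Minimum total distance: 59 min.

HQ - F4 - H4 - M1 - T7 - C3 - P7 - HQ: 16+26+3+23+5+10+6 = 89
HQ - F4 - H4 - M1 - T7 - P7 - C3 - HQ: 16+26+3+23+15+10+4 = 97
HQ - F4 - H4 - M1 - C3 - T7 - P7 - HQ: 16+26+3+18+5+15+6 = 89
HQ - F4 - H4 - M1 - C3 - P7 - T7 - HQ: 16+26+3+18+10+15+9 = 97
HQ - F4 - H4 - M1 - P7 - T7 - C3 - HQ: 16+26+3+8+15+5+4 = 77
HQ - F4 - H4 - M1 - P7 - C3 - T7 - HQ: 16+26+3+8+10+5+9 = 77
HQ - F4 - H4 - T7 - M1 - C3 - P7 - HQ: 16+26+21+23+18+10+6 = 120
HQ - F4 - H4 - T7 - M1 - P7 - C3 - HQ: 16+26+21+23+8+10+4 = 108
… (352 more)
HQ - C3 - T7 - F4 - H4 - M1 - P7 - HQ: 4+5+7+26+3+8+6 = 59  ← best
The minimum is 59.
One optimal route: HQ → C3 → T7 → F4 → H4 → M1 → P7 → HQ (or its reverse).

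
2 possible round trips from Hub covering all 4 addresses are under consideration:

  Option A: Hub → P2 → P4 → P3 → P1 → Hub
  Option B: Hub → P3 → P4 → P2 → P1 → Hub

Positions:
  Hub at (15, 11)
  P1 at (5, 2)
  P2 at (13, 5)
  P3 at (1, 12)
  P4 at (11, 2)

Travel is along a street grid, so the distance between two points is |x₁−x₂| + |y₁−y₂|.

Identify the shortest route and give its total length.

Option A: 8 + 5 + 20 + 14 + 19 = 66
Option B: 15 + 20 + 5 + 11 + 19 = 70

Shortest is Option A, total 66.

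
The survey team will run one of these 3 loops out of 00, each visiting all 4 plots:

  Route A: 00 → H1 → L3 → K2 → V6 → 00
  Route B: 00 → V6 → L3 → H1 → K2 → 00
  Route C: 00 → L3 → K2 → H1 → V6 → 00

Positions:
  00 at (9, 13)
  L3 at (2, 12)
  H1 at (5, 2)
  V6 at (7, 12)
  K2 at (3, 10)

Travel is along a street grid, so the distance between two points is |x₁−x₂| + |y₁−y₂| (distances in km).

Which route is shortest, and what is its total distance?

36 km — Route C is the shortest.

Route A: 15 + 13 + 3 + 6 + 3 = 40
Route B: 3 + 5 + 13 + 10 + 9 = 40
Route C: 8 + 3 + 10 + 12 + 3 = 36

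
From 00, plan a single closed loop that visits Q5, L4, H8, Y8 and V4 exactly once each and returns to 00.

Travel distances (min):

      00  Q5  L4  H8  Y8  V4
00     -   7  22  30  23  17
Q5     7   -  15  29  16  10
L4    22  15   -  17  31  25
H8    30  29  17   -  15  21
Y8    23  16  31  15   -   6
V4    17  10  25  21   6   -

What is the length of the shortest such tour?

With 5 stops there are 5!/2 = 60 distinct round trips (a route and its reverse cost the same).
00 → Q5 → L4 → H8 → Y8 → V4 → 00: 7+15+17+15+6+17 = 77
00 → Q5 → L4 → H8 → V4 → Y8 → 00: 7+15+17+21+6+23 = 89
00 → Q5 → L4 → Y8 → H8 → V4 → 00: 7+15+31+15+21+17 = 106
00 → Q5 → L4 → Y8 → V4 → H8 → 00: 7+15+31+6+21+30 = 110
00 → Q5 → L4 → V4 → H8 → Y8 → 00: 7+15+25+21+15+23 = 106
00 → Q5 → L4 → V4 → Y8 → H8 → 00: 7+15+25+6+15+30 = 98
00 → Q5 → H8 → L4 → Y8 → V4 → 00: 7+29+17+31+6+17 = 107
00 → Q5 → H8 → L4 → V4 → Y8 → 00: 7+29+17+25+6+23 = 107
00 → Q5 → H8 → Y8 → L4 → V4 → 00: 7+29+15+31+25+17 = 124
00 → Q5 → H8 → Y8 → V4 → L4 → 00: 7+29+15+6+25+22 = 104
00 → Q5 → H8 → V4 → L4 → Y8 → 00: 7+29+21+25+31+23 = 136
00 → Q5 → H8 → V4 → Y8 → L4 → 00: 7+29+21+6+31+22 = 116
00 → Q5 → Y8 → L4 → H8 → V4 → 00: 7+16+31+17+21+17 = 109
00 → Q5 → Y8 → L4 → V4 → H8 → 00: 7+16+31+25+21+30 = 130
… (46 more)
The minimum is 77.
One optimal route: 00 → Q5 → L4 → H8 → Y8 → V4 → 00 (or its reverse).

77 min — the shortest possible round trip.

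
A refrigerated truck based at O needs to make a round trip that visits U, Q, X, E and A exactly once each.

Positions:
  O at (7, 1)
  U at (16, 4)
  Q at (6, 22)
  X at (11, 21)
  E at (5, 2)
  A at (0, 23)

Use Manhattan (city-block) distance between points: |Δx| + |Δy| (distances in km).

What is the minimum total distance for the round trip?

Minimum total distance: 76 km.

With 5 stops there are 5!/2 = 60 distinct round trips (a route and its reverse cost the same).
O-U-Q-X-E-A-O: 12+28+6+25+26+29 = 126
O-U-Q-X-A-E-O: 12+28+6+13+26+3 = 88
O-U-Q-E-X-A-O: 12+28+21+25+13+29 = 128
O-U-Q-E-A-X-O: 12+28+21+26+13+24 = 124
O-U-Q-A-X-E-O: 12+28+7+13+25+3 = 88
O-U-Q-A-E-X-O: 12+28+7+26+25+24 = 122
O-U-X-Q-E-A-O: 12+22+6+21+26+29 = 116
O-U-X-Q-A-E-O: 12+22+6+7+26+3 = 76
O-U-X-E-Q-A-O: 12+22+25+21+7+29 = 116
O-U-X-E-A-Q-O: 12+22+25+26+7+22 = 114
O-U-X-A-Q-E-O: 12+22+13+7+21+3 = 78
O-U-X-A-E-Q-O: 12+22+13+26+21+22 = 116
O-U-E-Q-X-A-O: 12+13+21+6+13+29 = 94
O-U-E-Q-A-X-O: 12+13+21+7+13+24 = 90
… (46 more)
The minimum is 76.
One optimal route: O → U → X → Q → A → E → O (or its reverse).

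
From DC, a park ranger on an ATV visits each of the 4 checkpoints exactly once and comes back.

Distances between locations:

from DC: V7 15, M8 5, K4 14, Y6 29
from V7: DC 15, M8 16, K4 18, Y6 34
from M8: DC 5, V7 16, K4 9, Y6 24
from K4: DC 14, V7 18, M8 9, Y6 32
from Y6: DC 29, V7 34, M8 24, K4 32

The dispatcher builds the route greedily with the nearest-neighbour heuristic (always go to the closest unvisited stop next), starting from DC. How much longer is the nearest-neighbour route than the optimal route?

The nearest-neighbour route is 1 longer than optimal.

From DC: M8=5, K4=14, V7=15, Y6=29 → choose M8 (5).
From M8: K4=9, V7=16, Y6=24 → choose K4 (9).
From K4: V7=18, Y6=32 → choose V7 (18).
From V7: Y6=34 → choose Y6 (34).
NN route DC → M8 → K4 → V7 → Y6 → DC costs 95.
Optimal: DC → V7 → K4 → Y6 → M8 → DC costs 94 (by enumerating all 12 distinct tours).
Excess = 95 − 94 = 1.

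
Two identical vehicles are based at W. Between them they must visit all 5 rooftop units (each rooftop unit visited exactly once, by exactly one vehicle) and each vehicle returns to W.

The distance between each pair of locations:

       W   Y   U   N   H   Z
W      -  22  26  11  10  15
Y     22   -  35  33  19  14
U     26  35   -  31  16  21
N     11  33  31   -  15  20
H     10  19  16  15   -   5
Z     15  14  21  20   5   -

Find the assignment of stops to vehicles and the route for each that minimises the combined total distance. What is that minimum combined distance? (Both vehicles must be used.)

105 — the smallest possible combined total.

There are 2^4 − 1 = 15 ways to divide the 5 stops into two non-empty groups. For each, the best each vehicle can do is its own shortest tour through its group:
  {Y} + {U, N, H, Z}: 44 + 78 = 122
  {U} + {Y, N, H, Z}: 52 + 67 = 119
  {Y, U} + {N, H, Z}: 83 + 46 = 129
  {N} + {Y, U, H, Z}: 22 + 83 = 105
  {Y, N} + {U, H, Z}: 66 + 62 = 128
  {U, N} + {Y, H, Z}: 68 + 51 = 119
  … (15 splits in total)
Best: vehicle 1 W → N → W = 22; vehicle 2 W → Y → Z → U → H → W = 83; combined 105.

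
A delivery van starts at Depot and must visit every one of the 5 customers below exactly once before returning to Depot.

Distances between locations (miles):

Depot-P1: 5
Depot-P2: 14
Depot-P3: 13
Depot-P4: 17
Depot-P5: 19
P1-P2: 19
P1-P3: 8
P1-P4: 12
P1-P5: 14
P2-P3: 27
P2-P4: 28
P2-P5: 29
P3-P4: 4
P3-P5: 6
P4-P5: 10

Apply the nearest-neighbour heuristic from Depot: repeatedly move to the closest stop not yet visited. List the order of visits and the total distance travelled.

From Depot: distances to unvisited — P1=5, P3=13, P2=14, P4=17, P5=19. Nearest is P1 (5).
From P1: distances to unvisited — P3=8, P4=12, P5=14, P2=19. Nearest is P3 (8).
From P3: distances to unvisited — P4=4, P5=6, P2=27. Nearest is P4 (4).
From P4: distances to unvisited — P5=10, P2=28. Nearest is P5 (10).
From P5: distances to unvisited — P2=29. Nearest is P2 (29).
Return P2→Depot: 14.
Total = 5 + 8 + 4 + 10 + 29 + 14 = 70.

Nearest-neighbour total = 70 miles; route Depot → P1 → P3 → P4 → P5 → P2 → Depot.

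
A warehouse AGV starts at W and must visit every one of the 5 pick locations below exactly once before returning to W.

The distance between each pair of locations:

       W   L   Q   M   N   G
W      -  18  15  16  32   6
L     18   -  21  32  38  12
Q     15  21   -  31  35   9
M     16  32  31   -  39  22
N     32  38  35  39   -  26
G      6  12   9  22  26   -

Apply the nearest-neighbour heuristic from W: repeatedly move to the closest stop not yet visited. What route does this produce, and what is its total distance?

From W: distances to unvisited — G=6, Q=15, M=16, L=18, N=32. Nearest is G (6).
From G: distances to unvisited — Q=9, L=12, M=22, N=26. Nearest is Q (9).
From Q: distances to unvisited — L=21, M=31, N=35. Nearest is L (21).
From L: distances to unvisited — M=32, N=38. Nearest is M (32).
From M: distances to unvisited — N=39. Nearest is N (39).
Return N→W: 32.
Total = 6 + 9 + 21 + 32 + 39 + 32 = 139.

139 along W → G → Q → L → M → N → W.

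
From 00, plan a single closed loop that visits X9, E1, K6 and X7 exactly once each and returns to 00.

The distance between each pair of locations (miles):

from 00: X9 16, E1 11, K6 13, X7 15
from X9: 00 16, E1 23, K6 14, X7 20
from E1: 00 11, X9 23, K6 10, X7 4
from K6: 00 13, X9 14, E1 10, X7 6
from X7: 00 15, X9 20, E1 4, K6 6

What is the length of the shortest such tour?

00 - X9 - E1 - K6 - X7 - 00: 16+23+10+6+15 = 70
00 - X9 - E1 - X7 - K6 - 00: 16+23+4+6+13 = 62
00 - X9 - K6 - E1 - X7 - 00: 16+14+10+4+15 = 59
00 - X9 - K6 - X7 - E1 - 00: 16+14+6+4+11 = 51
00 - X9 - X7 - E1 - K6 - 00: 16+20+4+10+13 = 63
00 - X9 - X7 - K6 - E1 - 00: 16+20+6+10+11 = 63
00 - E1 - X9 - K6 - X7 - 00: 11+23+14+6+15 = 69
00 - E1 - X9 - X7 - K6 - 00: 11+23+20+6+13 = 73
00 - E1 - K6 - X9 - X7 - 00: 11+10+14+20+15 = 70
00 - E1 - X7 - X9 - K6 - 00: 11+4+20+14+13 = 62
00 - K6 - X9 - E1 - X7 - 00: 13+14+23+4+15 = 69
00 - K6 - E1 - X9 - X7 - 00: 13+10+23+20+15 = 81
The minimum is 51.
One optimal route: 00 → X9 → K6 → X7 → E1 → 00 (or its reverse).

Shortest round trip = 51 miles.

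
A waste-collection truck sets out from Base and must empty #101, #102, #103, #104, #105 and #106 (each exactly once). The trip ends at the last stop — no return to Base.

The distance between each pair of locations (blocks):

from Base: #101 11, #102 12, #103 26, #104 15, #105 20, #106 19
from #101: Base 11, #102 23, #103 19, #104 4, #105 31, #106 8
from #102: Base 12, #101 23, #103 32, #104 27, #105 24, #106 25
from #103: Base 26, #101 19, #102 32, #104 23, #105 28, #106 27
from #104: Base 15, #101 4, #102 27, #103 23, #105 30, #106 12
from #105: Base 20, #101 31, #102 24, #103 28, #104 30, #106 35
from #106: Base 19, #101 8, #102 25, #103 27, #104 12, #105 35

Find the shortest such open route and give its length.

There are 6! = 720 possible orderings.
Base → #101 → #102 → #103 → #104 → #105 → #106: 11+23+32+23+30+35 = 154
Base → #101 → #102 → #103 → #104 → #106 → #105: 11+23+32+23+12+35 = 136
Base → #101 → #102 → #103 → #105 → #104 → #106: 11+23+32+28+30+12 = 136
Base → #101 → #102 → #103 → #105 → #106 → #104: 11+23+32+28+35+12 = 141
Base → #101 → #102 → #103 → #106 → #104 → #105: 11+23+32+27+12+30 = 135
Base → #101 → #102 → #103 → #106 → #105 → #104: 11+23+32+27+35+30 = 158
Base → #101 → #102 → #104 → #103 → #105 → #106: 11+23+27+23+28+35 = 147
Base → #101 → #102 → #104 → #103 → #106 → #105: 11+23+27+23+27+35 = 146
… (712 more)
Base → #102 → #105 → #103 → #101 → #104 → #106: 12+24+28+19+4+12 = 99  ← best
The minimum is 99.
One shortest path: Base → #102 → #105 → #103 → #101 → #104 → #106.

99 blocks — the minimum one-way total.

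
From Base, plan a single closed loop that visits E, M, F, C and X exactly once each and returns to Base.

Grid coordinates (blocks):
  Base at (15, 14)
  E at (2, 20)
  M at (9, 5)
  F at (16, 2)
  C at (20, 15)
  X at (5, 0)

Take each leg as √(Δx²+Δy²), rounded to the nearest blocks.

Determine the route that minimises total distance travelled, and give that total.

With 5 stops there are 5!/2 = 60 distinct round trips (a route and its reverse cost the same).
Base-E-M-F-C-X-Base: 14+17+8+14+21+17 = 91
Base-E-M-F-X-C-Base: 14+17+8+11+21+5 = 76
Base-E-M-C-F-X-Base: 14+17+15+14+11+17 = 88
Base-E-M-C-X-F-Base: 14+17+15+21+11+12 = 90
Base-E-M-X-F-C-Base: 14+17+6+11+14+5 = 67
Base-E-M-X-C-F-Base: 14+17+6+21+14+12 = 84
Base-E-F-M-C-X-Base: 14+23+8+15+21+17 = 98
Base-E-F-M-X-C-Base: 14+23+8+6+21+5 = 77
Base-E-F-C-M-X-Base: 14+23+14+15+6+17 = 89
Base-E-F-C-X-M-Base: 14+23+14+21+6+11 = 89
Base-E-F-X-M-C-Base: 14+23+11+6+15+5 = 74
Base-E-F-X-C-M-Base: 14+23+11+21+15+11 = 95
Base-E-C-M-F-X-Base: 14+19+15+8+11+17 = 84
Base-E-C-M-X-F-Base: 14+19+15+6+11+12 = 77
… (46 more)
The minimum is 67.
One optimal route: Base → E → M → X → F → C → Base (or its reverse).

Shortest round trip = 67 blocks.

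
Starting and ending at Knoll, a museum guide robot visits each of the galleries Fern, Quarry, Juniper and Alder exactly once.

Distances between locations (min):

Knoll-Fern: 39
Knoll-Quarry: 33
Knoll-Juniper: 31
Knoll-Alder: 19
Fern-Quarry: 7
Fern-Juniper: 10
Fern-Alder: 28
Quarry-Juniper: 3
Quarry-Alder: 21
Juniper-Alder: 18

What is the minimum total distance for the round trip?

Knoll→Fern→Quarry→Juniper→Alder→Knoll: 39+7+3+18+19 = 86
Knoll→Fern→Quarry→Alder→Juniper→Knoll: 39+7+21+18+31 = 116
Knoll→Fern→Juniper→Quarry→Alder→Knoll: 39+10+3+21+19 = 92
Knoll→Fern→Juniper→Alder→Quarry→Knoll: 39+10+18+21+33 = 121
Knoll→Fern→Alder→Quarry→Juniper→Knoll: 39+28+21+3+31 = 122
Knoll→Fern→Alder→Juniper→Quarry→Knoll: 39+28+18+3+33 = 121
Knoll→Quarry→Fern→Juniper→Alder→Knoll: 33+7+10+18+19 = 87
Knoll→Quarry→Fern→Alder→Juniper→Knoll: 33+7+28+18+31 = 117
Knoll→Quarry→Juniper→Fern→Alder→Knoll: 33+3+10+28+19 = 93
Knoll→Quarry→Alder→Fern→Juniper→Knoll: 33+21+28+10+31 = 123
Knoll→Juniper→Fern→Quarry→Alder→Knoll: 31+10+7+21+19 = 88
Knoll→Juniper→Quarry→Fern→Alder→Knoll: 31+3+7+28+19 = 88
The minimum is 86.
One optimal route: Knoll → Fern → Quarry → Juniper → Alder → Knoll (or its reverse).

Shortest round trip = 86 min.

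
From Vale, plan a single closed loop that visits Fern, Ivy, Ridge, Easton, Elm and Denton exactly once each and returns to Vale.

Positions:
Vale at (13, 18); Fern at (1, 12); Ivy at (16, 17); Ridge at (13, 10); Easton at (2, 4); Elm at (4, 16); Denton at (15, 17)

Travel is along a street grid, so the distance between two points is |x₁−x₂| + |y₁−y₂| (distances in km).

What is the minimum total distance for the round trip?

Vale - Fern - Ivy - Ridge - Easton - Elm - Denton - Vale: 18+20+10+17+14+12+3 = 94
Vale - Fern - Ivy - Ridge - Easton - Denton - Elm - Vale: 18+20+10+17+26+12+11 = 114
Vale - Fern - Ivy - Ridge - Elm - Easton - Denton - Vale: 18+20+10+15+14+26+3 = 106
Vale - Fern - Ivy - Ridge - Elm - Denton - Easton - Vale: 18+20+10+15+12+26+25 = 126
Vale - Fern - Ivy - Ridge - Denton - Easton - Elm - Vale: 18+20+10+9+26+14+11 = 108
Vale - Fern - Ivy - Ridge - Denton - Elm - Easton - Vale: 18+20+10+9+12+14+25 = 108
Vale - Fern - Ivy - Easton - Ridge - Elm - Denton - Vale: 18+20+27+17+15+12+3 = 112
Vale - Fern - Ivy - Easton - Ridge - Denton - Elm - Vale: 18+20+27+17+9+12+11 = 114
… (352 more)
Vale - Ivy - Denton - Ridge - Easton - Fern - Elm - Vale: 4+1+9+17+9+7+11 = 58  ← best
The minimum is 58.
One optimal route: Vale → Ivy → Denton → Ridge → Easton → Fern → Elm → Vale (or its reverse).

Minimum total distance: 58 km.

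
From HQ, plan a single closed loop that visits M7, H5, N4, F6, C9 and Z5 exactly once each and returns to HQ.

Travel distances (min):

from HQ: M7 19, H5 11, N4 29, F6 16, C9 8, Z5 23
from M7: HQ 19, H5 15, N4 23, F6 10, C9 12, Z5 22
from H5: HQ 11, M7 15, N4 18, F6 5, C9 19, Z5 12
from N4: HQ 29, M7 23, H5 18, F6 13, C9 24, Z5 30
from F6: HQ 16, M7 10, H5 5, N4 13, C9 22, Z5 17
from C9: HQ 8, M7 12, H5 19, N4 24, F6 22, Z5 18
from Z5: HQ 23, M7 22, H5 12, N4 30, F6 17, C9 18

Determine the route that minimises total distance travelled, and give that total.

96 min — the shortest possible round trip.

There are 360 distinct closed tours to check (reversals are equivalent).
HQ→M7→H5→N4→F6→C9→Z5→HQ: 19+15+18+13+22+18+23 = 128
HQ→M7→H5→N4→F6→Z5→C9→HQ: 19+15+18+13+17+18+8 = 108
HQ→M7→H5→N4→C9→F6→Z5→HQ: 19+15+18+24+22+17+23 = 138
HQ→M7→H5→N4→C9→Z5→F6→HQ: 19+15+18+24+18+17+16 = 127
HQ→M7→H5→N4→Z5→F6→C9→HQ: 19+15+18+30+17+22+8 = 129
HQ→M7→H5→N4→Z5→C9→F6→HQ: 19+15+18+30+18+22+16 = 138
HQ→M7→H5→F6→N4→C9→Z5→HQ: 19+15+5+13+24+18+23 = 117
HQ→M7→H5→F6→N4→Z5→C9→HQ: 19+15+5+13+30+18+8 = 108
… (352 more)
HQ→H5→Z5→N4→F6→M7→C9→HQ: 11+12+30+13+10+12+8 = 96  ← best
The minimum is 96.
One optimal route: HQ → H5 → Z5 → N4 → F6 → M7 → C9 → HQ (or its reverse).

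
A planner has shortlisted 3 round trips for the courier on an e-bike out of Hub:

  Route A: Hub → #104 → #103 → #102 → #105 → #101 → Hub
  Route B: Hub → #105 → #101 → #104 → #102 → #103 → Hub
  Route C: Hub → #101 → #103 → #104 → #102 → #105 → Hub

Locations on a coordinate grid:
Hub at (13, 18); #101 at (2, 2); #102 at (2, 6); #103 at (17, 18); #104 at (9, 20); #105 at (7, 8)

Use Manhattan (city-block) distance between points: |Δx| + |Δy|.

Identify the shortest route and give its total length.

Route A: 6 + 10 + 27 + 7 + 11 + 27 = 88
Route B: 16 + 11 + 25 + 21 + 27 + 4 = 104
Route C: 27 + 31 + 10 + 21 + 7 + 16 = 112

Shortest is Route A, total 88.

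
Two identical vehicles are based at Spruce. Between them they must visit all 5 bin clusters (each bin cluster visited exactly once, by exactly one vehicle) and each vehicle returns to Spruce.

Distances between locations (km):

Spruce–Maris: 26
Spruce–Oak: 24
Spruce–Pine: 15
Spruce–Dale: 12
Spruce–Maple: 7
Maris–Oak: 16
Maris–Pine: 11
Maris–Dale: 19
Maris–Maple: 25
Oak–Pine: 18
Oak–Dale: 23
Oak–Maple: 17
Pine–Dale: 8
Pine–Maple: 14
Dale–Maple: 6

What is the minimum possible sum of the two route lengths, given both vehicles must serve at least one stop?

Check every non-empty split of the stops between the two vehicles; for each half take its own optimal tour:
  {Maris} + {Oak, Pine, Dale, Maple}: 52 + 62 = 114
  {Oak} + {Maris, Pine, Dale, Maple}: 48 + 58 = 106
  {Maris, Oak} + {Pine, Dale, Maple}: 66 + 36 = 102
  {Pine} + {Maris, Oak, Dale, Maple}: 30 + 71 = 101
  {Maris, Pine} + {Oak, Dale, Maple}: 52 + 59 = 111
  {Oak, Pine} + {Maris, Dale, Maple}: 57 + 58 = 115
  … (15 splits in total)
  {Maris, Oak, Pine, Dale} + {Maple}: 71 + 14 = 85  ← best
Best: vehicle 1 Spruce → Oak → Maris → Pine → Dale → Spruce = 71; vehicle 2 Spruce → Maple → Spruce = 14; combined 85.

Minimum combined distance: 85 km.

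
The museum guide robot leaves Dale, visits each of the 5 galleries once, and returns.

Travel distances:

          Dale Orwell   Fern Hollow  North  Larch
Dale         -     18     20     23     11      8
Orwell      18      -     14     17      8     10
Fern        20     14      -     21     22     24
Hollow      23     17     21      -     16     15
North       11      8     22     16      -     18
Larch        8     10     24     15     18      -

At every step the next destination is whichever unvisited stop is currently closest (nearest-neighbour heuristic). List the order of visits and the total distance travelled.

Nearest-neighbour total = 83; route Dale → Larch → Orwell → North → Hollow → Fern → Dale.

From Dale: distances to unvisited — Larch=8, North=11, Orwell=18, Fern=20, Hollow=23. Nearest is Larch (8).
From Larch: distances to unvisited — Orwell=10, Hollow=15, North=18, Fern=24. Nearest is Orwell (10).
From Orwell: distances to unvisited — North=8, Fern=14, Hollow=17. Nearest is North (8).
From North: distances to unvisited — Hollow=16, Fern=22. Nearest is Hollow (16).
From Hollow: distances to unvisited — Fern=21. Nearest is Fern (21).
Return Fern→Dale: 20.
Total = 8 + 10 + 8 + 16 + 21 + 20 = 83.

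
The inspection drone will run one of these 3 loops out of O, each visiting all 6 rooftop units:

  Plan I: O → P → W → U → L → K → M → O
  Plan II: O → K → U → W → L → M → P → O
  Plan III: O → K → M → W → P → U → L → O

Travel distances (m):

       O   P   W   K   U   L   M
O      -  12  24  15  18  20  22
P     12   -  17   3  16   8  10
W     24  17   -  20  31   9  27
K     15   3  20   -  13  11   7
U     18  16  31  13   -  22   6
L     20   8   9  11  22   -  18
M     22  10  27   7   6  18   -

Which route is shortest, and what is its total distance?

Plan I: 12 + 17 + 31 + 22 + 11 + 7 + 22 = 122
Plan II: 15 + 13 + 31 + 9 + 18 + 10 + 12 = 108
Plan III: 15 + 7 + 27 + 17 + 16 + 22 + 20 = 124

108 m — Plan II is the shortest.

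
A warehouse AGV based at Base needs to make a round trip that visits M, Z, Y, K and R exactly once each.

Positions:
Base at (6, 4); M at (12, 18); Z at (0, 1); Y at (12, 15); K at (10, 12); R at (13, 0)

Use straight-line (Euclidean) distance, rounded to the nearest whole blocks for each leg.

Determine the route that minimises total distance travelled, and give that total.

With 5 stops there are 5!/2 = 60 distinct round trips (a route and its reverse cost the same).
Base→M→Z→Y→K→R→Base: 15+21+18+4+12+8 = 78
Base→M→Z→Y→R→K→Base: 15+21+18+15+12+9 = 90
Base→M→Z→K→Y→R→Base: 15+21+15+4+15+8 = 78
Base→M→Z→K→R→Y→Base: 15+21+15+12+15+13 = 91
Base→M→Z→R→Y→K→Base: 15+21+13+15+4+9 = 77
Base→M→Z→R→K→Y→Base: 15+21+13+12+4+13 = 78
Base→M→Y→Z→K→R→Base: 15+3+18+15+12+8 = 71
Base→M→Y→Z→R→K→Base: 15+3+18+13+12+9 = 70
Base→M→Y→K→Z→R→Base: 15+3+4+15+13+8 = 58
Base→M→Y→K→R→Z→Base: 15+3+4+12+13+7 = 54
Base→M→Y→R→Z→K→Base: 15+3+15+13+15+9 = 70
Base→M→Y→R→K→Z→Base: 15+3+15+12+15+7 = 67
Base→M→K→Z→Y→R→Base: 15+6+15+18+15+8 = 77
Base→M→K→Z→R→Y→Base: 15+6+15+13+15+13 = 77
… (46 more)
Base→Z→R→Y→M→K→Base: 7+13+15+3+6+9 = 53  ← best
The minimum is 53.
One optimal route: Base → Z → R → Y → M → K → Base (or its reverse).

Shortest round trip = 53 blocks.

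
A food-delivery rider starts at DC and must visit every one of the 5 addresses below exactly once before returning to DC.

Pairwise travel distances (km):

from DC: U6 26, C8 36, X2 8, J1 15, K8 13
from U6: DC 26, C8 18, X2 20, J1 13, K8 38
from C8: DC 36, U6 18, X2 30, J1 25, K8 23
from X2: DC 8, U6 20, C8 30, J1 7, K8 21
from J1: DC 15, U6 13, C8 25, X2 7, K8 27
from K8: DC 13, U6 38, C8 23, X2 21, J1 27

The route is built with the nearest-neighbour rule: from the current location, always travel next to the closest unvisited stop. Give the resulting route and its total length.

Total distance 82 km via the nearest-neighbour route DC → X2 → J1 → U6 → C8 → K8 → DC.

From DC: distances to unvisited — X2=8, K8=13, J1=15, U6=26, C8=36. Nearest is X2 (8).
From X2: distances to unvisited — J1=7, U6=20, K8=21, C8=30. Nearest is J1 (7).
From J1: distances to unvisited — U6=13, C8=25, K8=27. Nearest is U6 (13).
From U6: distances to unvisited — C8=18, K8=38. Nearest is C8 (18).
From C8: distances to unvisited — K8=23. Nearest is K8 (23).
Return K8→DC: 13.
Total = 8 + 7 + 13 + 18 + 23 + 13 = 82.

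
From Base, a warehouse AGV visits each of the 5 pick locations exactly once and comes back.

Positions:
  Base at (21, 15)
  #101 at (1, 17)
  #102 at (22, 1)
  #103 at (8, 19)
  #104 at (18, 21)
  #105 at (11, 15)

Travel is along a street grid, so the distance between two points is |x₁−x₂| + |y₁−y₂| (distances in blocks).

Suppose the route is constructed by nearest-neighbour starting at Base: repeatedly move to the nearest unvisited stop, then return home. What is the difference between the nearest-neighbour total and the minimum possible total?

The nearest-neighbour route is 10 blocks longer than optimal.

Base: #104=9, #105=10, #102=15, #103=17, #101=22 ⇒ #104
#104: #103=12, #105=13, #101=21, #102=24 ⇒ #103
#103: #105=7, #101=9, #102=32 ⇒ #105
#105: #101=12, #102=25 ⇒ #101
#101: #102=37 ⇒ #102
NN route Base → #104 → #103 → #105 → #101 → #102 → Base costs 92.
Optimal: Base → #102 → #104 → #103 → #101 → #105 → Base costs 82 (by enumerating all 60 distinct tours).
Excess = 92 − 82 = 10.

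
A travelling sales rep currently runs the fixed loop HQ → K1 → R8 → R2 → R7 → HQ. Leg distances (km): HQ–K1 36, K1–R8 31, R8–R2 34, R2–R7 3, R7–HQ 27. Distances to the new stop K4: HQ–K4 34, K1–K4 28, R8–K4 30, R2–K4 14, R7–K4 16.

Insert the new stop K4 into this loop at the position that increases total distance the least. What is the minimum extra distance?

Insertion cost between consecutive stops i–j is d(i,K4) + d(K4,j) − d(i,j):
  between HQ and K1: 34 + 28 − 36 = 26
  between K1 and R8: 28 + 30 − 31 = 27
  between R8 and R2: 30 + 14 − 34 = 10
  between R2 and R7: 14 + 16 − 3 = 27
  between R7 and HQ: 16 + 34 − 27 = 23
Cheapest insertion is between R8 and R2, adding 10.
New total = 131 + 10 = 141.

Adding 10 km by placing K4 on the R8–R2 leg.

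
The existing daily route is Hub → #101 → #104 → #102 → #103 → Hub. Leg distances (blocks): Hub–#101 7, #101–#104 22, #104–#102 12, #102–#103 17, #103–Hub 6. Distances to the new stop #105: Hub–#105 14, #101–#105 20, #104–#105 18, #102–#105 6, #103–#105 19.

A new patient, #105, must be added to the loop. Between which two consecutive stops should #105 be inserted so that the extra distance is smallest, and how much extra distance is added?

Insertion cost between consecutive stops i–j is d(i,#105) + d(#105,j) − d(i,j):
  between Hub and #101: 14 + 20 − 7 = 27
  between #101 and #104: 20 + 18 − 22 = 16
  between #104 and #102: 18 + 6 − 12 = 12
  between #102 and #103: 6 + 19 − 17 = 8
  between #103 and Hub: 19 + 14 − 6 = 27
Cheapest insertion is between #102 and #103, adding 8.
New total = 64 + 8 = 72.

Minimum extra distance: 8 blocks, inserting #105 between #102 and #103.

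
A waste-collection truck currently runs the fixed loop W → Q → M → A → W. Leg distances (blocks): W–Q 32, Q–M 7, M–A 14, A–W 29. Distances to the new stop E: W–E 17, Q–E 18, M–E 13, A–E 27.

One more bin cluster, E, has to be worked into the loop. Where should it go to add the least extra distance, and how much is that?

Insertion cost between consecutive stops i–j is d(i,E) + d(E,j) − d(i,j):
  between W and Q: 17 + 18 − 32 = 3
  between Q and M: 18 + 13 − 7 = 24
  between M and A: 13 + 27 − 14 = 26
  between A and W: 27 + 17 − 29 = 15
Cheapest insertion is between W and Q, adding 3.
New total = 82 + 3 = 85.

+3 blocks — insert E between W and Q.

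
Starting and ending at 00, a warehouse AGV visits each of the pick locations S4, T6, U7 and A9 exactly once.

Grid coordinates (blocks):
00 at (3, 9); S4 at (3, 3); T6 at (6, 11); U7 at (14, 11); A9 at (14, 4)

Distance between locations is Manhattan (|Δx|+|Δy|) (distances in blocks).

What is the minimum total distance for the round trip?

With 4 stops there are 4!/2 = 12 distinct round trips (a route and its reverse cost the same).
00 - S4 - T6 - U7 - A9 - 00: 6+11+8+7+16 = 48
00 - S4 - T6 - A9 - U7 - 00: 6+11+15+7+13 = 52
00 - S4 - U7 - T6 - A9 - 00: 6+19+8+15+16 = 64
00 - S4 - U7 - A9 - T6 - 00: 6+19+7+15+5 = 52
00 - S4 - A9 - T6 - U7 - 00: 6+12+15+8+13 = 54
00 - S4 - A9 - U7 - T6 - 00: 6+12+7+8+5 = 38
00 - T6 - S4 - U7 - A9 - 00: 5+11+19+7+16 = 58
00 - T6 - S4 - A9 - U7 - 00: 5+11+12+7+13 = 48
00 - T6 - U7 - S4 - A9 - 00: 5+8+19+12+16 = 60
00 - T6 - A9 - S4 - U7 - 00: 5+15+12+19+13 = 64
00 - U7 - S4 - T6 - A9 - 00: 13+19+11+15+16 = 74
00 - U7 - T6 - S4 - A9 - 00: 13+8+11+12+16 = 60
The minimum is 38.
One optimal route: 00 → S4 → A9 → U7 → T6 → 00 (or its reverse).

Minimum total distance: 38 blocks.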